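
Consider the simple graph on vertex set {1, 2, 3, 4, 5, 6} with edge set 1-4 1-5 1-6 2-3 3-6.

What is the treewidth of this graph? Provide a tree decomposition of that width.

Treewidth 1.
Bags: B1 = {1, 4}  B2 = {1, 6}  B3 = {3, 6}  B4 = {2, 3}  B5 = {1, 5}
Tree: B1–B2, B2–B3, B3–B4, B2–B5

The largest bag has 2 vertices, giving width 1; this decomposition certifies tw(G) ≤ 1. G has an edge, so its treewidth is at least 1. The upper and lower bounds meet at 1, so that is the treewidth.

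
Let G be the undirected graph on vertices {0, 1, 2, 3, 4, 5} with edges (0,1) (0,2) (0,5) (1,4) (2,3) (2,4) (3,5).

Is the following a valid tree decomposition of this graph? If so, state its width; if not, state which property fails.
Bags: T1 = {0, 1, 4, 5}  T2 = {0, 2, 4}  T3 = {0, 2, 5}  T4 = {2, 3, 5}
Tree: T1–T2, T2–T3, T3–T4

No — bags containing vertex 5 are not connected in the tree.

A tree decomposition must satisfy three properties: every vertex lies in some bag; for every edge, both endpoints lie together in some bag; and for every vertex, the bags containing it form a connected subtree. Here bags containing vertex 5 are not connected in the tree, so the decomposition is invalid.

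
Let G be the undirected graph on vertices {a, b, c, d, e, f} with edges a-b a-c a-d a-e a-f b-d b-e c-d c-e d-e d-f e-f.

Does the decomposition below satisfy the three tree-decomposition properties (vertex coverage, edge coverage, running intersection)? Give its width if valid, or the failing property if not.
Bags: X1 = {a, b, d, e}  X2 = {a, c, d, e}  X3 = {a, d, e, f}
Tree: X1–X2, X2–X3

Checking the three conditions: (i) the bags cover all of {a, b, c, d, e, f}; (ii) for each edge, some bag contains both endpoints; (iii) the bags containing any fixed vertex form a subtree. All hold, so the decomposition is valid with width 4 − 1 = 3.

Yes; width 3.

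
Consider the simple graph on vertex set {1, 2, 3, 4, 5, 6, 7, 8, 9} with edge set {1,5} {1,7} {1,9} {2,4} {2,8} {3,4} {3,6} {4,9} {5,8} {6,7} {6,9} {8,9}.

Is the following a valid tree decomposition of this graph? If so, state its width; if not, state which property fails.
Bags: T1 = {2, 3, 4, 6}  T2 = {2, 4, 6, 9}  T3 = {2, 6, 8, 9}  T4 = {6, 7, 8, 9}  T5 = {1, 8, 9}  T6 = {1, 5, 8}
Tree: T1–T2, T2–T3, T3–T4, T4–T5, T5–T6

No — edge (7,1) lies in no bag.

A tree decomposition must satisfy three properties: every vertex lies in some bag; for every edge, both endpoints lie together in some bag; and for every vertex, the bags containing it form a connected subtree. Here edge (7,1) lies in no bag, so the decomposition is invalid.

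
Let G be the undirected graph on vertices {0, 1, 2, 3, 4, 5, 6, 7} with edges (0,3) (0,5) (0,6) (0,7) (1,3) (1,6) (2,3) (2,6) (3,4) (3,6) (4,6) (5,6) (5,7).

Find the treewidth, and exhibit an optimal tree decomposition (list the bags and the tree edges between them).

The largest bag has 3 vertices, giving width 2; this decomposition certifies tw(G) ≤ 2. For the lower bound, the 3 vertices {0, 3, 6} are pairwise adjacent, and any tree decomposition puts a clique entirely inside one bag — forcing width ≥ 2. Therefore the treewidth is 2.

Treewidth 2.
Bags: B1 = {0, 3, 6}  B2 = {1, 3, 6}  B3 = {0, 5, 6}  B4 = {3, 4, 6}  B5 = {0, 5, 7}  B6 = {2, 3, 6}
Tree: B1–B2, B1–B3, B1–B4, B3–B5, B4–B6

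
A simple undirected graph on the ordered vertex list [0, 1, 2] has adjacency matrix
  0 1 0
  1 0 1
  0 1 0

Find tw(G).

A width-1 tree decomposition is:
Bags: B1 = {0, 1}  B2 = {1, 2}
Tree: B1–B2
Each bag holds 2 vertices, so the decomposition has width 1, which upper-bounds the treewidth. Any graph with an edge has treewidth ≥ 1, and G has the edge 0–1. Combining the bounds, tw(G) = 1.

1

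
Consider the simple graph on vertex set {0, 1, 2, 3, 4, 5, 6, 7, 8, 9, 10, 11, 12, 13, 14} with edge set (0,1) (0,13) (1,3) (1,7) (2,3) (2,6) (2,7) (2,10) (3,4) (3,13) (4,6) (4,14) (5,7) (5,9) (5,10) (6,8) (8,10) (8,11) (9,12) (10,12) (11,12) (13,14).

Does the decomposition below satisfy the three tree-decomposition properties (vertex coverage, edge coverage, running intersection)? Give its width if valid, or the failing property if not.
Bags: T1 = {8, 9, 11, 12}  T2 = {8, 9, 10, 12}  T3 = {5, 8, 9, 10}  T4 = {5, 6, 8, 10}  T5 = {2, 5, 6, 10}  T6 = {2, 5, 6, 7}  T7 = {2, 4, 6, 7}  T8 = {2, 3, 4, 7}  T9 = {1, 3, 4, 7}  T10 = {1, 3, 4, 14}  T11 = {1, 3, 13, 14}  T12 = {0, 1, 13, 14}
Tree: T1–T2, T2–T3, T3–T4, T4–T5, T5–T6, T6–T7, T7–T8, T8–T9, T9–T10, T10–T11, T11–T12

Yes; width 3.

Checking the three conditions: (i) the bags cover all of {0, 1, 2, 3, 4, 5, 6, 7, 8, 9, 10, 11, 12, 13, 14}; (ii) for each edge, some bag contains both endpoints; (iii) the bags containing any fixed vertex form a subtree. All hold, so the decomposition is valid with width 4 − 1 = 3.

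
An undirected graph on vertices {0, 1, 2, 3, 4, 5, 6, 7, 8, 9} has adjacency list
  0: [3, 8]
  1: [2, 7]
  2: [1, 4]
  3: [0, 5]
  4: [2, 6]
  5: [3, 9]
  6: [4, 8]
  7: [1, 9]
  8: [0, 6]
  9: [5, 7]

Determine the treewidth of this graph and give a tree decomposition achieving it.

Treewidth 2.
Bags: B1 = {0, 3, 5}  B2 = {0, 5, 8}  B3 = {5, 6, 8}  B4 = {4, 5, 6}  B5 = {2, 4, 5}  B6 = {1, 2, 5}  B7 = {1, 5, 7}  B8 = {5, 7, 9}
Tree: B1–B2, B2–B3, B3–B4, B4–B5, B5–B6, B6–B7, B7–B8

The largest bag has 3 vertices, giving width 2; this decomposition certifies tw(G) ≤ 2. Since 5–3–0–8–6–4–2–1–7–9–5 is a cycle in G, G is not acyclic. Forests are exactly the graphs of treewidth ≤ 1, so tw(G) ≥ 2. Combining the bounds, tw(G) = 2.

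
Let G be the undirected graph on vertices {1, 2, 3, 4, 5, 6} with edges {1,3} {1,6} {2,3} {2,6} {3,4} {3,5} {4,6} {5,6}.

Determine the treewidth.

2

A width-2 tree decomposition is:
Bags: B1 = {3, 4, 6}  B2 = {2, 3, 6}  B3 = {3, 5, 6}  B4 = {1, 3, 6}
Tree: B1–B2, B2–B3, B3–B4
Each bag holds 3 vertices, so the decomposition has width 2, which upper-bounds the treewidth. The edges 4–3–2–6–4 form a cycle, so G is not a tree and its treewidth is at least 2. Hence tw(G) = 2 exactly.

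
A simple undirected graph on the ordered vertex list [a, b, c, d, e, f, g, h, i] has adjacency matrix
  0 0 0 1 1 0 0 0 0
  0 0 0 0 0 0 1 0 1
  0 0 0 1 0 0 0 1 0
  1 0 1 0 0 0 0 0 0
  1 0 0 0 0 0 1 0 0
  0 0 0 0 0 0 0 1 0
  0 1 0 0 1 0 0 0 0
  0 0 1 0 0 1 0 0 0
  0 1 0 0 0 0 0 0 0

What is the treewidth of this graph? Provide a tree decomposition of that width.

Treewidth 1.
One such decomposition:
Bags: B1 = {f, h}  B2 = {c, h}  B3 = {c, d}  B4 = {a, d}  B5 = {a, e}  B6 = {e, g}  B7 = {b, g}  B8 = {b, i}
Tree: B1–B2, B2–B3, B3–B4, B4–B5, B5–B6, B6–B7, B7–B8

Every bag has size at most 2, so the width is 2 − 1 = 1 and tw(G) ≤ 1. Since G has at least one edge (e.g. f–h), it is not an edgeless graph, so tw(G) ≥ 1. The upper and lower bounds meet at 1, so that is the treewidth.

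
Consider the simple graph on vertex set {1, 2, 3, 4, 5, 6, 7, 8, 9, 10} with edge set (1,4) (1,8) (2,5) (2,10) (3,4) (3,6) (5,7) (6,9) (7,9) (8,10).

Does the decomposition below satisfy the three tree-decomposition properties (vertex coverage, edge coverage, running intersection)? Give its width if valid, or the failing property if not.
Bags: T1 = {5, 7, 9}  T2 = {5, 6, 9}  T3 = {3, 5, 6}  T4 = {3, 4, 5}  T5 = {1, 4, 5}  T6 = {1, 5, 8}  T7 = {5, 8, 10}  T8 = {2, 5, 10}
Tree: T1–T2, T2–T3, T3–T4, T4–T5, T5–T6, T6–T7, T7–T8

Every vertex of G appears in some bag (union = {1, 2, 3, 4, 5, 6, 7, 8, 9, 10}); every edge is covered by a bag; and for each vertex v the set of bags containing v is connected in the bag tree. The decomposition is therefore valid. The largest bag has 3 vertices, so the width is 2.

Yes; width 2.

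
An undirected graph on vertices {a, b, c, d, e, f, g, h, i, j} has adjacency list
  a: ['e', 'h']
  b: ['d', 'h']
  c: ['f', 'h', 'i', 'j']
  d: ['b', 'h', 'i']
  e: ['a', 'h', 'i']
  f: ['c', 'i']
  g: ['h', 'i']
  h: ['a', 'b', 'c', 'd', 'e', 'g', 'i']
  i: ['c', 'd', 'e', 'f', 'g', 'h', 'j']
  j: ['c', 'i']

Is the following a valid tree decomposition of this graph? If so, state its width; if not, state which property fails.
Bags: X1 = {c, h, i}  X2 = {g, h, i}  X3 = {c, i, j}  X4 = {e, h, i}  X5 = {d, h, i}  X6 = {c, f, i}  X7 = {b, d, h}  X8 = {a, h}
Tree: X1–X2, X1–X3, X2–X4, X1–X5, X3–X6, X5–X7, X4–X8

No — edge (e,a) lies in no bag.

A tree decomposition must satisfy three properties: every vertex lies in some bag; for every edge, both endpoints lie together in some bag; and for every vertex, the bags containing it form a connected subtree. Here edge (e,a) lies in no bag, so the decomposition is invalid.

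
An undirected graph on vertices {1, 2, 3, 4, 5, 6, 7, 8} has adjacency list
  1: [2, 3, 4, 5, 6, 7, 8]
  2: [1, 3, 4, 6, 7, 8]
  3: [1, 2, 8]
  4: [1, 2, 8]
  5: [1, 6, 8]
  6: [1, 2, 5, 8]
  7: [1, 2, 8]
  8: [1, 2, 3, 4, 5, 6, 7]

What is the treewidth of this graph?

A width-3 tree decomposition is:
Bags: B1 = {1, 2, 7, 8}  B2 = {1, 2, 6, 8}  B3 = {1, 2, 4, 8}  B4 = {1, 5, 6, 8}  B5 = {1, 2, 3, 8}
Tree: B1–B2, B2–B3, B2–B4, B2–B5
Every bag has size at most 4, so the width is 4 − 1 = 3 and tw(G) ≤ 3. On the other hand G contains the 4-clique {1, 2, 3, 8}. A clique must lie in a single bag of any decomposition, so no decomposition can have width below 3. Combining the bounds, tw(G) = 3.

3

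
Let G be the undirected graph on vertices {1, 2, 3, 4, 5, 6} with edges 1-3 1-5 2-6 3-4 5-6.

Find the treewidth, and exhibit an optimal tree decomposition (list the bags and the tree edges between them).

Treewidth 1.
One optimal decomposition is:
Bags: B1 = {2, 6}  B2 = {5, 6}  B3 = {1, 5}  B4 = {1, 3}  B5 = {3, 4}
Tree: B1–B2, B2–B3, B3–B4, B4–B5

Every bag has size at most 2, so the width is 2 − 1 = 1 and tw(G) ≤ 1. Since G has at least one edge (e.g. 2–6), it is not an edgeless graph, so tw(G) ≥ 1. Hence tw(G) = 1 exactly.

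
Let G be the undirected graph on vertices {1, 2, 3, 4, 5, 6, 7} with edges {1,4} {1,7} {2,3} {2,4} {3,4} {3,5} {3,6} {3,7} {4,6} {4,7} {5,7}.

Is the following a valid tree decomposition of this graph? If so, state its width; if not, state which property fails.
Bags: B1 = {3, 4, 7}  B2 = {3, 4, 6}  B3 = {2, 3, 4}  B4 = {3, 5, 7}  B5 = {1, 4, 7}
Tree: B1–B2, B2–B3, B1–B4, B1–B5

Yes; width 2.

Vertex coverage: the bags together contain {1, 2, 3, 4, 5, 6, 7}, the full vertex set. Edge coverage: each edge of G has both endpoints in at least one bag. Running intersection: for every vertex, the bags containing it form a connected subtree. All three properties hold, so this is a valid tree decomposition of width max|bag| − 1 = 2, and hence tw(G) ≤ 2.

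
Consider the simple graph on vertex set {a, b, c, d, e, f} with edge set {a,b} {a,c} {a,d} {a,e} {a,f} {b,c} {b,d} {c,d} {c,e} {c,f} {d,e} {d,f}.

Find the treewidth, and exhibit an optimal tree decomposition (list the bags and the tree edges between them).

Every bag has size at most 4, so the width is 4 − 1 = 3 and tw(G) ≤ 3. Conversely, {a, c, d, e} is a clique of size 4, and the vertices of any clique must share a bag in every tree decomposition; so some bag has ≥ 4 vertices and tw(G) ≥ 3. Hence tw(G) = 3 exactly.

Treewidth 3.
One optimal decomposition is:
Bags: B1 = {a, c, d, e}  B2 = {a, b, c, d}  B3 = {a, c, d, f}
Tree: B1–B2, B2–B3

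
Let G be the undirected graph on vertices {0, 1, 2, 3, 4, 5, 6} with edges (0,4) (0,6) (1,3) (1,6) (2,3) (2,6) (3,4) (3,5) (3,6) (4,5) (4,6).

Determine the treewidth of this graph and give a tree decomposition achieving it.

Each bag holds 3 vertices, so the decomposition has width 2, which upper-bounds the treewidth. On the other hand G contains the 3-clique {0, 4, 6}. A clique must lie in a single bag of any decomposition, so no decomposition can have width below 2. Therefore the treewidth is 2.

Treewidth 2.
One such decomposition:
Bags: B1 = {3, 4, 6}  B2 = {1, 3, 6}  B3 = {3, 4, 5}  B4 = {2, 3, 6}  B5 = {0, 4, 6}
Tree: B1–B2, B1–B3, B1–B4, B1–B5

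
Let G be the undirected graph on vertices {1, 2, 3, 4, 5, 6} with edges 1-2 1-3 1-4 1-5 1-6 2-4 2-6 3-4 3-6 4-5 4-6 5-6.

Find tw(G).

3

A width-3 tree decomposition is:
Bags: B1 = {1, 4, 5, 6}  B2 = {1, 3, 4, 6}  B3 = {1, 2, 4, 6}
Tree: B1–B2, B1–B3
Each bag holds 4 vertices, so the decomposition has width 3, which upper-bounds the treewidth. For the lower bound, the 4 vertices {1, 2, 4, 6} are pairwise adjacent, and any tree decomposition puts a clique entirely inside one bag — forcing width ≥ 3. The upper and lower bounds meet at 3, so that is the treewidth.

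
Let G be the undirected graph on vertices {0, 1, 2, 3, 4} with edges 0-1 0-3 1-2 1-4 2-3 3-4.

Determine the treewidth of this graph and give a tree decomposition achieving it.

Treewidth 2.
One optimal decomposition is:
Bags: B1 = {0, 1, 3}  B2 = {1, 3, 4}  B3 = {1, 2, 3}
Tree: B1–B2, B2–B3

Every bag has size at most 3, so the width is 3 − 1 = 2 and tw(G) ≤ 2. For the lower bound, G contains the cycle 0–1–4–3–0, so G is not a forest; only forests have treewidth ≤ 1, hence tw(G) ≥ 2. Combining the bounds, tw(G) = 2.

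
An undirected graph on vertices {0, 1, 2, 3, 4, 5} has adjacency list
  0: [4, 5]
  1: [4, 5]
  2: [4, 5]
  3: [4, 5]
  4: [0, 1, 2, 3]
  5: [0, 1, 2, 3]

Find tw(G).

2

A width-2 tree decomposition is:
Bags: B1 = {0, 4, 5}  B2 = {1, 4, 5}  B3 = {2, 4, 5}  B4 = {3, 4, 5}
Tree: B1–B2, B2–B3, B3–B4
Every bag has size at most 3, so the width is 3 − 1 = 2 and tw(G) ≤ 2. The edges 4–0–5–1–4 form a cycle, so G is not a tree and its treewidth is at least 2. Therefore the treewidth is 2.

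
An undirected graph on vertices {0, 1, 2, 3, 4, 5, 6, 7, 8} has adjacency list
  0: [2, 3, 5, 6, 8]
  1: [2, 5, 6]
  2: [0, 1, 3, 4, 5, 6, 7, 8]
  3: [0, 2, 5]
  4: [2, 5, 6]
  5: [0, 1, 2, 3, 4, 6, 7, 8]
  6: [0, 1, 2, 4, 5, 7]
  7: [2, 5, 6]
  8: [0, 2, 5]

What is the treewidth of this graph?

A width-3 tree decomposition is:
Bags: B1 = {0, 2, 5, 6}  B2 = {0, 2, 3, 5}  B3 = {1, 2, 5, 6}  B4 = {2, 4, 5, 6}  B5 = {0, 2, 5, 8}  B6 = {2, 5, 6, 7}
Tree: B1–B2, B1–B3, B1–B4, B2–B5, B3–B6
The largest bag has 4 vertices, giving width 3; this decomposition certifies tw(G) ≤ 3. On the other hand G contains the 4-clique {0, 2, 5, 8}. A clique must lie in a single bag of any decomposition, so no decomposition can have width below 3. Hence tw(G) = 3 exactly.

3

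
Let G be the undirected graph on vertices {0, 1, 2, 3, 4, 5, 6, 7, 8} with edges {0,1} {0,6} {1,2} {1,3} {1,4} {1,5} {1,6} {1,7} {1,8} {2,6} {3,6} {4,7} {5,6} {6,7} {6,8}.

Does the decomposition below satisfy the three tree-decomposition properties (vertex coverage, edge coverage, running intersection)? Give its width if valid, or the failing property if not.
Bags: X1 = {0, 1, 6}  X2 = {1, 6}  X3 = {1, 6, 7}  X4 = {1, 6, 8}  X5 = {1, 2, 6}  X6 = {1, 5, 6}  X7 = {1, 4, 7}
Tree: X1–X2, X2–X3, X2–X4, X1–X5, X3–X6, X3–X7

No — vertex 3 appears in no bag.

A tree decomposition must satisfy three properties: every vertex lies in some bag; for every edge, both endpoints lie together in some bag; and for every vertex, the bags containing it form a connected subtree. Here vertex 3 appears in no bag, so the decomposition is invalid.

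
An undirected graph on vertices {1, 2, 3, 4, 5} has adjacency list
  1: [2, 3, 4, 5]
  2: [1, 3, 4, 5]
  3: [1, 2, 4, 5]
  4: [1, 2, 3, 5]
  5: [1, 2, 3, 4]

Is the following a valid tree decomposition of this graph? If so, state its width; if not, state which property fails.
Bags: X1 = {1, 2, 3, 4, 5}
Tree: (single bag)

Yes; width 4.

Vertex coverage: the bags together contain {1, 2, 3, 4, 5}, the full vertex set. Edge coverage: each edge of G has both endpoints in at least one bag. Running intersection: for every vertex, the bags containing it form a connected subtree. All three properties hold, so this is a valid tree decomposition of width max|bag| − 1 = 4, and hence tw(G) ≤ 4.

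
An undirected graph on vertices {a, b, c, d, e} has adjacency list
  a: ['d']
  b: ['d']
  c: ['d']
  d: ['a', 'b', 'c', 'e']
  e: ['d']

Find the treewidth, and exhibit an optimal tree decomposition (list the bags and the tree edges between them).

Treewidth 1.
Bags: B1 = {b, d}  B2 = {d, e}  B3 = {c, d}  B4 = {a, d}
Tree: B1–B2, B1–B3, B3–B4

Each bag holds 2 vertices, so the decomposition has width 1, which upper-bounds the treewidth. Since G has at least one edge (e.g. b–d), it is not an edgeless graph, so tw(G) ≥ 1. The upper and lower bounds meet at 1, so that is the treewidth.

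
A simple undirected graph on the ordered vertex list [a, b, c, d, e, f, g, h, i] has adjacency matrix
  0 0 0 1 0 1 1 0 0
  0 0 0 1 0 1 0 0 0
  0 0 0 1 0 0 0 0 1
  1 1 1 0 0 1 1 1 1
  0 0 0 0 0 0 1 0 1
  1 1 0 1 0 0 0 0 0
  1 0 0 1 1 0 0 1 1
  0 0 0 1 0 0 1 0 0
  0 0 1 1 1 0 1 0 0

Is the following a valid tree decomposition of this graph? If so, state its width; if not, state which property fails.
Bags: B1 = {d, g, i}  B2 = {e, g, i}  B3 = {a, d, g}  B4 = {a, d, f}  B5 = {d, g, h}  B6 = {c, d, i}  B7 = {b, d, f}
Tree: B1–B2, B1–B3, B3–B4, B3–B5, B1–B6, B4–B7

Checking the three conditions: (i) the bags cover all of {a, b, c, d, e, f, g, h, i}; (ii) for each edge, some bag contains both endpoints; (iii) the bags containing any fixed vertex form a subtree. All hold, so the decomposition is valid with width 3 − 1 = 2.

Yes; width 2.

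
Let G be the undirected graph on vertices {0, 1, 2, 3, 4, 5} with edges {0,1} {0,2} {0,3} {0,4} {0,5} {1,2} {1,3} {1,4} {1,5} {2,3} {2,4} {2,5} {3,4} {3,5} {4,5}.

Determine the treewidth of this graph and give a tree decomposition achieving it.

With just one bag of size 6, the width is 6 − 1 = 5, so tw(G) ≤ 5. Conversely, {0, 1, 2, 3, 4, 5} is a clique of size 6, and the vertices of any clique must share a bag in every tree decomposition; so some bag has ≥ 6 vertices and tw(G) ≥ 5. The upper and lower bounds meet at 5, so that is the treewidth.

Treewidth 5.
One optimal decomposition is:
Bags: B1 = {0, 1, 2, 3, 4, 5}
Tree: (single bag)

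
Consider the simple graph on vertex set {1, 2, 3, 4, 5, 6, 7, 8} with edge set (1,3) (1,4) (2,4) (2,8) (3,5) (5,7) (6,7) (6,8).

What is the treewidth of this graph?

2

A width-2 tree decomposition is:
Bags: B1 = {6, 7, 8}  B2 = {5, 7, 8}  B3 = {3, 5, 8}  B4 = {1, 3, 8}  B5 = {1, 4, 8}  B6 = {2, 4, 8}
Tree: B1–B2, B2–B3, B3–B4, B4–B5, B5–B6
Each bag holds 3 vertices, so the decomposition has width 2, which upper-bounds the treewidth. The edges 8–6–7–5–3–1–4–2–8 form a cycle, so G is not a tree and its treewidth is at least 2. The upper and lower bounds meet at 2, so that is the treewidth.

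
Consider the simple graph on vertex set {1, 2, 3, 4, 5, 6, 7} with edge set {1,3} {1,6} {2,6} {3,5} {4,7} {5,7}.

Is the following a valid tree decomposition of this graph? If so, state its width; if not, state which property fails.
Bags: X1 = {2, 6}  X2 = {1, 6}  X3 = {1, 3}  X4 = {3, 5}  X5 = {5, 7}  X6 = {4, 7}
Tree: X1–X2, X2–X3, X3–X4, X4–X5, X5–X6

Yes; width 1.

Every vertex of G appears in some bag (union = {1, 2, 3, 4, 5, 6, 7}); every edge is covered by a bag; and for each vertex v the set of bags containing v is connected in the bag tree. The decomposition is therefore valid. The largest bag has 2 vertices, so the width is 1.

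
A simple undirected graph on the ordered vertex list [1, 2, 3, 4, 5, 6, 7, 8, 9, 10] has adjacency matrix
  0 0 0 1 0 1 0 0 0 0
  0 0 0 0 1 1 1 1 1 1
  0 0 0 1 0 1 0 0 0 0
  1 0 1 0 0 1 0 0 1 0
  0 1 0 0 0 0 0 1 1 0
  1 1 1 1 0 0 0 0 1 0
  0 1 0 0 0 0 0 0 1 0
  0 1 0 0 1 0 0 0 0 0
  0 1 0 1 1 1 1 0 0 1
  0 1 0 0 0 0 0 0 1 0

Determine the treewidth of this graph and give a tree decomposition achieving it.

Every bag has size at most 3, so the width is 3 − 1 = 2 and tw(G) ≤ 2. For the lower bound, the 3 vertices {1, 4, 6} are pairwise adjacent, and any tree decomposition puts a clique entirely inside one bag — forcing width ≥ 2. Therefore the treewidth is 2.

Treewidth 2.
Bags: B1 = {2, 6, 9}  B2 = {4, 6, 9}  B3 = {2, 5, 9}  B4 = {2, 9, 10}  B5 = {1, 4, 6}  B6 = {2, 7, 9}  B7 = {3, 4, 6}  B8 = {2, 5, 8}
Tree: B1–B2, B1–B3, B3–B4, B2–B5, B1–B6, B5–B7, B3–B8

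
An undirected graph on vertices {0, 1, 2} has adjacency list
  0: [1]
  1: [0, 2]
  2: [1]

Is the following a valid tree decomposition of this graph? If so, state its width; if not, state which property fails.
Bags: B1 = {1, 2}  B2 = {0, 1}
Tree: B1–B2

Every vertex of G appears in some bag (union = {0, 1, 2}); every edge is covered by a bag; and for each vertex v the set of bags containing v is connected in the bag tree. The decomposition is therefore valid. The largest bag has 2 vertices, so the width is 1.

Yes; width 1.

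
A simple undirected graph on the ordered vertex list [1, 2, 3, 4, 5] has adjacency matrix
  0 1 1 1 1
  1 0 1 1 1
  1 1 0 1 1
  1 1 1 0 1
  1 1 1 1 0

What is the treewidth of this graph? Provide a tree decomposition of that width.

With just one bag of size 5, the width is 5 − 1 = 4, so tw(G) ≤ 4. On the other hand G contains the 5-clique {1, 2, 3, 4, 5}. A clique must lie in a single bag of any decomposition, so no decomposition can have width below 4. Therefore the treewidth is 4.

Treewidth 4.
Bags: B1 = {1, 2, 3, 4, 5}
Tree: (single bag)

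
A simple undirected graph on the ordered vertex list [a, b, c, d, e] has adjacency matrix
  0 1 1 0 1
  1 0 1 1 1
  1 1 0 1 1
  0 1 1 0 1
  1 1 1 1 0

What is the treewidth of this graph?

3

A width-3 tree decomposition is:
Bags: B1 = {a, b, c, e}  B2 = {b, c, d, e}
Tree: B1–B2
Every bag has size at most 4, so the width is 4 − 1 = 3 and tw(G) ≤ 3. On the other hand G contains the 4-clique {b, c, d, e}. A clique must lie in a single bag of any decomposition, so no decomposition can have width below 3. Hence tw(G) = 3 exactly.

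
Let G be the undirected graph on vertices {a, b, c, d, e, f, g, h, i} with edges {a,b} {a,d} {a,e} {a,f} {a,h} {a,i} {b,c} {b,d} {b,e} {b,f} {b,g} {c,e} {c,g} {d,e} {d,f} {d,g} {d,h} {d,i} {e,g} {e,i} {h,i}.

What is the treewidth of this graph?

3

A width-3 tree decomposition is:
Bags: B1 = {a, d, e, i}  B2 = {a, d, h, i}  B3 = {a, b, d, e}  B4 = {b, d, e, g}  B5 = {a, b, d, f}  B6 = {b, c, e, g}
Tree: B1–B2, B1–B3, B3–B4, B3–B5, B4–B6
Each bag holds 4 vertices, so the decomposition has width 3, which upper-bounds the treewidth. For the lower bound, the 4 vertices {b, d, e, g} are pairwise adjacent, and any tree decomposition puts a clique entirely inside one bag — forcing width ≥ 3. Hence tw(G) = 3 exactly.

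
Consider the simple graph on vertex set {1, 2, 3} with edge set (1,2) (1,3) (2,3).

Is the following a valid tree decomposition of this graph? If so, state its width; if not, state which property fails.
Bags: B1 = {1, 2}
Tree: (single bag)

A tree decomposition must satisfy three properties: every vertex lies in some bag; for every edge, both endpoints lie together in some bag; and for every vertex, the bags containing it form a connected subtree. Here vertex 3 appears in no bag, so the decomposition is invalid.

No — vertex 3 appears in no bag.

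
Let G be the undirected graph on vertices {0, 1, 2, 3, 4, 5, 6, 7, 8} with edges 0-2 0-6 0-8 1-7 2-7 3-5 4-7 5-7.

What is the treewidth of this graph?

1

A width-1 tree decomposition is:
Bags: B1 = {2, 7}  B2 = {4, 7}  B3 = {5, 7}  B4 = {1, 7}  B5 = {0, 2}  B6 = {0, 8}  B7 = {0, 6}  B8 = {3, 5}
Tree: B1–B2, B2–B3, B2–B4, B1–B5, B5–B6, B5–B7, B3–B8
The largest bag has 2 vertices, giving width 1; this decomposition certifies tw(G) ≤ 1. Since G has at least one edge (e.g. 2–7), it is not an edgeless graph, so tw(G) ≥ 1. The upper and lower bounds meet at 1, so that is the treewidth.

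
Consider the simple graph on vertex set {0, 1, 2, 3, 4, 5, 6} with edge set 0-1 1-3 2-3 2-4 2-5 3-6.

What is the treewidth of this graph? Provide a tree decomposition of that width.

Each bag holds 2 vertices, so the decomposition has width 1, which upper-bounds the treewidth. Since G has at least one edge (e.g. 0–1), it is not an edgeless graph, so tw(G) ≥ 1. Therefore the treewidth is 1.

Treewidth 1.
One such decomposition:
Bags: B1 = {0, 1}  B2 = {1, 3}  B3 = {2, 3}  B4 = {2, 4}  B5 = {2, 5}  B6 = {3, 6}
Tree: B1–B2, B2–B3, B3–B4, B4–B5, B3–B6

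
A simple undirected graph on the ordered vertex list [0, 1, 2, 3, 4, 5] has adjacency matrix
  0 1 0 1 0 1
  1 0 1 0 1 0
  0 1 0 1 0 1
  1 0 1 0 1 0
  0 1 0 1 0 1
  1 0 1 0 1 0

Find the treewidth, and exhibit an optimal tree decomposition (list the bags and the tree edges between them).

Every bag has size at most 4, so the width is 4 − 1 = 3 and tw(G) ≤ 3. For the lower bound: the 4 vertex sets {4,5}, {0,3}, {1}, {2} are disjoint, each induces a connected subgraph, and every pair is joined by at least one edge of G. Contracting each set to a single vertex therefore yields K_{4} as a minor, and since treewidth is minor-monotone, tw(G) ≥ tw(K_{4}) = 3. Combining the bounds, tw(G) = 3.

Treewidth 3.
Bags: B1 = {1, 3, 4, 5}  B2 = {0, 1, 3, 5}  B3 = {1, 2, 3, 5}
Tree: B1–B2, B2–B3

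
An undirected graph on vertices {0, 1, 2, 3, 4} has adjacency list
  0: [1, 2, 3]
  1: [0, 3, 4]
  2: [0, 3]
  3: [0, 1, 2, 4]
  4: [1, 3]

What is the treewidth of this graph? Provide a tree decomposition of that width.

Treewidth 2.
One optimal decomposition is:
Bags: B1 = {0, 1, 3}  B2 = {1, 3, 4}  B3 = {0, 2, 3}
Tree: B1–B2, B1–B3

The largest bag has 3 vertices, giving width 2; this decomposition certifies tw(G) ≤ 2. Conversely, {0, 1, 3} is a clique of size 3, and the vertices of any clique must share a bag in every tree decomposition; so some bag has ≥ 3 vertices and tw(G) ≥ 2. Therefore the treewidth is 2.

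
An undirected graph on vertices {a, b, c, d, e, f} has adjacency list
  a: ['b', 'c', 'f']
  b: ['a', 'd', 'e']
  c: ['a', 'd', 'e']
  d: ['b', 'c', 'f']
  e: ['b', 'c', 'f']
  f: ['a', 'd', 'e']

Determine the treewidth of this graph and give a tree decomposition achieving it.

Treewidth 3.
Bags: B1 = {a, b, d, e}  B2 = {a, d, e, f}  B3 = {a, c, d, e}
Tree: B1–B2, B2–B3

Every bag has size at most 4, so the width is 4 − 1 = 3 and tw(G) ≤ 3. For the lower bound: the 4 vertex sets {b,d}, {e,f}, {a}, {c} are disjoint, each induces a connected subgraph, and every pair is joined by at least one edge of G. Contracting each set to a single vertex therefore yields K_{4} as a minor, and since treewidth is minor-monotone, tw(G) ≥ tw(K_{4}) = 3. The upper and lower bounds meet at 3, so that is the treewidth.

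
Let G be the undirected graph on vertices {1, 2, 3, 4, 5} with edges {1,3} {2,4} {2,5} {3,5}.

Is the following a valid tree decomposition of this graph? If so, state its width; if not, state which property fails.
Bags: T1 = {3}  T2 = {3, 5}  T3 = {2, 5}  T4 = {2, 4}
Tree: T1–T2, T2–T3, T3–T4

No — vertex 1 appears in no bag.

A tree decomposition must satisfy three properties: every vertex lies in some bag; for every edge, both endpoints lie together in some bag; and for every vertex, the bags containing it form a connected subtree. Here vertex 1 appears in no bag, so the decomposition is invalid.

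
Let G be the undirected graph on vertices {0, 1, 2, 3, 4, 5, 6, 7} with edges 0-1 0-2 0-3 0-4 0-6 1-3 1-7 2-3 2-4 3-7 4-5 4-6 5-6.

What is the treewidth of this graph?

2

A width-2 tree decomposition is:
Bags: B1 = {0, 2, 4}  B2 = {0, 4, 6}  B3 = {0, 2, 3}  B4 = {4, 5, 6}  B5 = {0, 1, 3}  B6 = {1, 3, 7}
Tree: B1–B2, B1–B3, B2–B4, B3–B5, B5–B6
Every bag has size at most 3, so the width is 3 − 1 = 2 and tw(G) ≤ 2. Conversely, {0, 1, 3} is a clique of size 3, and the vertices of any clique must share a bag in every tree decomposition; so some bag has ≥ 3 vertices and tw(G) ≥ 2. The upper and lower bounds meet at 2, so that is the treewidth.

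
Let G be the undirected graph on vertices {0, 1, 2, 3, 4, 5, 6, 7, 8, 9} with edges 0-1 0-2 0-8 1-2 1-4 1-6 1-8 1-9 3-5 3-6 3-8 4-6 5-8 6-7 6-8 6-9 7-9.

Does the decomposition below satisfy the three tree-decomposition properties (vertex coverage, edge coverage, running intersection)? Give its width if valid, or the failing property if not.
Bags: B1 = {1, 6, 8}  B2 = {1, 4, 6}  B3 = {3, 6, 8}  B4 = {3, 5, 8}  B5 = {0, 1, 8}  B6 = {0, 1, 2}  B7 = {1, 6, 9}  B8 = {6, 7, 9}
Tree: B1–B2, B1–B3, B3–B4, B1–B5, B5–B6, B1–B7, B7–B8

Every vertex of G appears in some bag (union = {0, 1, 2, 3, 4, 5, 6, 7, 8, 9}); every edge is covered by a bag; and for each vertex v the set of bags containing v is connected in the bag tree. The decomposition is therefore valid. The largest bag has 3 vertices, so the width is 2.

Yes; width 2.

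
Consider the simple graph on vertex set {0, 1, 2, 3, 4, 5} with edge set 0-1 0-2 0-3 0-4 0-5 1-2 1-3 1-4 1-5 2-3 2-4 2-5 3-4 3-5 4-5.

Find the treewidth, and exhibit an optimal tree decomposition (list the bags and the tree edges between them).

With just one bag of size 6, the width is 6 − 1 = 5, so tw(G) ≤ 5. On the other hand G contains the 6-clique {0, 1, 2, 3, 4, 5}. A clique must lie in a single bag of any decomposition, so no decomposition can have width below 5. The upper and lower bounds meet at 5, so that is the treewidth.

Treewidth 5.
One optimal decomposition is:
Bags: B1 = {0, 1, 2, 3, 4, 5}
Tree: (single bag)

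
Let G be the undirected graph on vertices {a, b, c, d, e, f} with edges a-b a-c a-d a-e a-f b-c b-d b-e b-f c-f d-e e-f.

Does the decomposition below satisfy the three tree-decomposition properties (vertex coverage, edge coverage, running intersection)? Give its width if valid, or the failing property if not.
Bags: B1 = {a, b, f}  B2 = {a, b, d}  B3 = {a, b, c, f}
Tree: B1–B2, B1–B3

A tree decomposition must satisfy three properties: every vertex lies in some bag; for every edge, both endpoints lie together in some bag; and for every vertex, the bags containing it form a connected subtree. Here vertex e appears in no bag, so the decomposition is invalid.

No — vertex e appears in no bag.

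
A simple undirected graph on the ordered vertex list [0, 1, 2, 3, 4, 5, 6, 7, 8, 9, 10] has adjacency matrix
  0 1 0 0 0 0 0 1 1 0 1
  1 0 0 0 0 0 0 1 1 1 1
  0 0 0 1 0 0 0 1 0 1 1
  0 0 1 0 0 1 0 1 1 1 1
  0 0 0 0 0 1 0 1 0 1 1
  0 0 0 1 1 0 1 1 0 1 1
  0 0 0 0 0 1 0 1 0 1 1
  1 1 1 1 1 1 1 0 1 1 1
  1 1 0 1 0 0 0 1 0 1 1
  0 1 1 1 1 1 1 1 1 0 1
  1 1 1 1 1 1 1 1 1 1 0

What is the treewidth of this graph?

4

A width-4 tree decomposition is:
Bags: B1 = {3, 7, 8, 9, 10}  B2 = {3, 5, 7, 9, 10}  B3 = {5, 6, 7, 9, 10}  B4 = {4, 5, 7, 9, 10}  B5 = {1, 7, 8, 9, 10}  B6 = {0, 1, 7, 8, 10}  B7 = {2, 3, 7, 9, 10}
Tree: B1–B2, B2–B3, B3–B4, B1–B5, B5–B6, B2–B7
Each bag holds 5 vertices, so the decomposition has width 4, which upper-bounds the treewidth. On the other hand G contains the 5-clique {0, 1, 7, 8, 10}. A clique must lie in a single bag of any decomposition, so no decomposition can have width below 4. The upper and lower bounds meet at 4, so that is the treewidth.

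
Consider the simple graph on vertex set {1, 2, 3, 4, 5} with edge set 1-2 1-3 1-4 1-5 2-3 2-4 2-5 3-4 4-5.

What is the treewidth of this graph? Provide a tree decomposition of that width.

Treewidth 3.
One optimal decomposition is:
Bags: B1 = {1, 2, 3, 4}  B2 = {1, 2, 4, 5}
Tree: B1–B2

Every bag has size at most 4, so the width is 4 − 1 = 3 and tw(G) ≤ 3. On the other hand G contains the 4-clique {1, 2, 3, 4}. A clique must lie in a single bag of any decomposition, so no decomposition can have width below 3. Hence tw(G) = 3 exactly.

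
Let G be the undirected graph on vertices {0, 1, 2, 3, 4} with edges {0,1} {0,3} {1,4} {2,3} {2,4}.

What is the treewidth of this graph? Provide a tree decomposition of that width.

The largest bag has 3 vertices, giving width 2; this decomposition certifies tw(G) ≤ 2. Since 3–2–4–1–0–3 is a cycle in G, G is not acyclic. Forests are exactly the graphs of treewidth ≤ 1, so tw(G) ≥ 2. The upper and lower bounds meet at 2, so that is the treewidth.

Treewidth 2.
Bags: B1 = {2, 3, 4}  B2 = {1, 3, 4}  B3 = {0, 1, 3}
Tree: B1–B2, B2–B3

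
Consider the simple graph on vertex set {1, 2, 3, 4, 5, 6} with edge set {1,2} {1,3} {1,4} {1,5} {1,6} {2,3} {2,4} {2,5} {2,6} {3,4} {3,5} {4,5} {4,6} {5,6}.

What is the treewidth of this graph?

4

A width-4 tree decomposition is:
Bags: B1 = {1, 2, 4, 5, 6}  B2 = {1, 2, 3, 4, 5}
Tree: B1–B2
The largest bag has 5 vertices, giving width 4; this decomposition certifies tw(G) ≤ 4. On the other hand G contains the 5-clique {1, 2, 3, 4, 5}. A clique must lie in a single bag of any decomposition, so no decomposition can have width below 4. Hence tw(G) = 4 exactly.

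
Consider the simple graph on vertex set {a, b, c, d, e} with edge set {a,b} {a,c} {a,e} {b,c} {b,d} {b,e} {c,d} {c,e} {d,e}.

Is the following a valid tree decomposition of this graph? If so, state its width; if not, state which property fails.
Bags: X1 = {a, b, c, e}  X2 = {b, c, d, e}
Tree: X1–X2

Vertex coverage: the bags together contain {a, b, c, d, e}, the full vertex set. Edge coverage: each edge of G has both endpoints in at least one bag. Running intersection: for every vertex, the bags containing it form a connected subtree. All three properties hold, so this is a valid tree decomposition of width max|bag| − 1 = 3, and hence tw(G) ≤ 3.

Yes; width 3.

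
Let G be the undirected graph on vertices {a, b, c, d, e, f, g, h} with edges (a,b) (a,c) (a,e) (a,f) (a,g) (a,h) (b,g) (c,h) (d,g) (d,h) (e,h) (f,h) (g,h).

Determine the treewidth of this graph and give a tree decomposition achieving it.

The largest bag has 3 vertices, giving width 2; this decomposition certifies tw(G) ≤ 2. For the lower bound, the 3 vertices {d, g, h} are pairwise adjacent, and any tree decomposition puts a clique entirely inside one bag — forcing width ≥ 2. Combining the bounds, tw(G) = 2.

Treewidth 2.
One such decomposition:
Bags: B1 = {a, g, h}  B2 = {a, e, h}  B3 = {a, b, g}  B4 = {a, f, h}  B5 = {a, c, h}  B6 = {d, g, h}
Tree: B1–B2, B1–B3, B2–B4, B1–B5, B1–B6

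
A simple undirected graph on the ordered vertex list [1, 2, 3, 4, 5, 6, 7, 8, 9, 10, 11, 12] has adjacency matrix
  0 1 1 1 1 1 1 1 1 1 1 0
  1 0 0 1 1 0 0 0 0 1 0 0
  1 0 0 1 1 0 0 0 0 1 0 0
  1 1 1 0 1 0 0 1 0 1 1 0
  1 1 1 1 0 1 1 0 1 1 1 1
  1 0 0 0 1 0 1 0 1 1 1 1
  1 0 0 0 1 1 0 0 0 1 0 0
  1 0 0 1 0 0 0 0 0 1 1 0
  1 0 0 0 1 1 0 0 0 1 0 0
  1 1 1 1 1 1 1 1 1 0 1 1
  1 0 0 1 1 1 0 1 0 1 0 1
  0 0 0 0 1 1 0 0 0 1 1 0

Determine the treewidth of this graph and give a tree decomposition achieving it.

Treewidth 4.
One optimal decomposition is:
Bags: B1 = {1, 5, 6, 10, 11}  B2 = {5, 6, 10, 11, 12}  B3 = {1, 5, 6, 7, 10}  B4 = {1, 4, 5, 10, 11}  B5 = {1, 2, 4, 5, 10}  B6 = {1, 3, 4, 5, 10}  B7 = {1, 4, 8, 10, 11}  B8 = {1, 5, 6, 9, 10}
Tree: B1–B2, B1–B3, B1–B4, B4–B5, B4–B6, B4–B7, B3–B8

The largest bag has 5 vertices, giving width 4; this decomposition certifies tw(G) ≤ 4. Conversely, {1, 4, 8, 10, 11} is a clique of size 5, and the vertices of any clique must share a bag in every tree decomposition; so some bag has ≥ 5 vertices and tw(G) ≥ 4. The upper and lower bounds meet at 4, so that is the treewidth.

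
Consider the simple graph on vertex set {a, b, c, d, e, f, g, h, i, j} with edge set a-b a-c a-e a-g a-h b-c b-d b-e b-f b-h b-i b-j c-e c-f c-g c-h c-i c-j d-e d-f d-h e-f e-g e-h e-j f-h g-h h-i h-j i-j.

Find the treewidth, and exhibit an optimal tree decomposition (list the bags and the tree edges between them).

Treewidth 4.
One such decomposition:
Bags: B1 = {a, b, c, e, h}  B2 = {b, c, e, f, h}  B3 = {b, c, e, h, j}  B4 = {b, c, h, i, j}  B5 = {b, d, e, f, h}  B6 = {a, c, e, g, h}
Tree: B1–B2, B2–B3, B3–B4, B2–B5, B1–B6

Every bag has size at most 5, so the width is 5 − 1 = 4 and tw(G) ≤ 4. For the lower bound, the 5 vertices {a, c, e, g, h} are pairwise adjacent, and any tree decomposition puts a clique entirely inside one bag — forcing width ≥ 4. Hence tw(G) = 4 exactly.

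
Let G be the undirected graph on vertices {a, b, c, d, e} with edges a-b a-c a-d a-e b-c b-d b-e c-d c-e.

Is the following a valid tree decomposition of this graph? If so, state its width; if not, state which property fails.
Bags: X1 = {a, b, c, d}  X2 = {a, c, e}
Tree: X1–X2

A tree decomposition must satisfy three properties: every vertex lies in some bag; for every edge, both endpoints lie together in some bag; and for every vertex, the bags containing it form a connected subtree. Here edge (b,e) lies in no bag, so the decomposition is invalid.

No — edge (b,e) lies in no bag.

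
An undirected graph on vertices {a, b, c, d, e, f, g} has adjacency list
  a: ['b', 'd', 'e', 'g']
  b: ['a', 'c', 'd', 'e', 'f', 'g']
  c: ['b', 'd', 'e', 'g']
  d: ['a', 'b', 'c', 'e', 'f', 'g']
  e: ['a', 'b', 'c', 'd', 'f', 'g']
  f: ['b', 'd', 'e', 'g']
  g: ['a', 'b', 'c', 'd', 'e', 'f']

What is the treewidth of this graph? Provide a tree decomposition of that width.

Treewidth 4.
One such decomposition:
Bags: B1 = {b, d, e, f, g}  B2 = {a, b, d, e, g}  B3 = {b, c, d, e, g}
Tree: B1–B2, B2–B3

Every bag has size at most 5, so the width is 5 − 1 = 4 and tw(G) ≤ 4. On the other hand G contains the 5-clique {a, b, d, e, g}. A clique must lie in a single bag of any decomposition, so no decomposition can have width below 4. Hence tw(G) = 4 exactly.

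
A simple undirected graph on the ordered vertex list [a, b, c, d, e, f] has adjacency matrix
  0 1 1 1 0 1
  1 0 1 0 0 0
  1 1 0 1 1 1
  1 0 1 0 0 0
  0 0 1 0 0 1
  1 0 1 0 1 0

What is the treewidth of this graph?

A width-2 tree decomposition is:
Bags: B1 = {a, c, d}  B2 = {a, c, f}  B3 = {c, e, f}  B4 = {a, b, c}
Tree: B1–B2, B2–B3, B1–B4
The largest bag has 3 vertices, giving width 2; this decomposition certifies tw(G) ≤ 2. Conversely, {c, e, f} is a clique of size 3, and the vertices of any clique must share a bag in every tree decomposition; so some bag has ≥ 3 vertices and tw(G) ≥ 2. Hence tw(G) = 2 exactly.

2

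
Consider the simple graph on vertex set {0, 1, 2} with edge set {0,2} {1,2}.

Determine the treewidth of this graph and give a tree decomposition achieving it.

Treewidth 1.
Bags: B1 = {1, 2}  B2 = {0, 2}
Tree: B1–B2

Every bag has size at most 2, so the width is 2 − 1 = 1 and tw(G) ≤ 1. Any graph with an edge has treewidth ≥ 1, and G has the edge 1–2. The upper and lower bounds meet at 1, so that is the treewidth.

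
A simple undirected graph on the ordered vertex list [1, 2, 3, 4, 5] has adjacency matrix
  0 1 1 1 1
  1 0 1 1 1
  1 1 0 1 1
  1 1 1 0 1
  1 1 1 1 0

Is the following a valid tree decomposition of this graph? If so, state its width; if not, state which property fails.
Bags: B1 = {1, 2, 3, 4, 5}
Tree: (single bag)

Every vertex of G appears in some bag (union = {1, 2, 3, 4, 5}); every edge is covered by a bag; and for each vertex v the set of bags containing v is connected in the bag tree. The decomposition is therefore valid. The largest bag has 5 vertices, so the width is 4.

Yes; width 4.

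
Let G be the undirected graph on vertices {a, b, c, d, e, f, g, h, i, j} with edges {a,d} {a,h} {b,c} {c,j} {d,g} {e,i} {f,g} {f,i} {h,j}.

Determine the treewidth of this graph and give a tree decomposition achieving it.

Treewidth 1.
One such decomposition:
Bags: B1 = {b, c}  B2 = {c, j}  B3 = {h, j}  B4 = {a, h}  B5 = {a, d}  B6 = {d, g}  B7 = {f, g}  B8 = {f, i}  B9 = {e, i}
Tree: B1–B2, B2–B3, B3–B4, B4–B5, B5–B6, B6–B7, B7–B8, B8–B9

The largest bag has 2 vertices, giving width 1; this decomposition certifies tw(G) ≤ 1. Any graph with an edge has treewidth ≥ 1, and G has the edge b–c. Hence tw(G) = 1 exactly.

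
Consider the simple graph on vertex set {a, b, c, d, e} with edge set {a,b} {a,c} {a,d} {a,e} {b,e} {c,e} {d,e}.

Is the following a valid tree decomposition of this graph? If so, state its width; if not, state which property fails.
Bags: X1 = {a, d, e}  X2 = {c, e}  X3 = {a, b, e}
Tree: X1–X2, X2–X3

A tree decomposition must satisfy three properties: every vertex lies in some bag; for every edge, both endpoints lie together in some bag; and for every vertex, the bags containing it form a connected subtree. Here edge (a,c) lies in no bag, so the decomposition is invalid.

No — edge (a,c) lies in no bag.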